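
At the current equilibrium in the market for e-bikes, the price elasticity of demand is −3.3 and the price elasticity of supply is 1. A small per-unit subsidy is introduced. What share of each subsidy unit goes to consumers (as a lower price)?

Consumer share = 10/43

For a small subsidy around the equilibrium, the benefit split depends on the relative slopes, which at a point are proportional to the elasticities.
Buyer share = εs/(εs + |εd|) = 1/(1 + 3.3) = 10/43; seller share = |εd|/(εs + |εd|) = 33/43.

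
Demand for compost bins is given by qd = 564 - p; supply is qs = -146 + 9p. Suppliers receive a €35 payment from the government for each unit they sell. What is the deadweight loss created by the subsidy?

Deadweight loss = €551.25

Pre-subsidy: 564 - p = -146 + 9p gives p* = 71, q* = 493.
With the subsidy, sellers receive ps = pb + 35 for each unit, where pb is the price buyers pay.
Supply in terms of pb becomes qs = -146 + 9(pb + 35) = 169 + 9pb. Setting this equal to demand: 564 - pb = 169 + 9pb, so pb = 39.5.
Sellers receive ps = 39.5 + 35 = 74.5; q' = 564 − 1·39.5 = 524.5.
The subsidy expands output by 524.5 − 493 = 31.5 past the efficient level; on those units the gap between marginal cost and willingness to pay runs from 0 up to 35.
DWL = ½ × 35 × 31.5 = 551.25.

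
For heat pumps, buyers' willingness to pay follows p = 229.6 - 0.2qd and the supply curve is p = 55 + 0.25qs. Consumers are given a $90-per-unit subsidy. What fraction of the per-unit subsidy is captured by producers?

Producer share = 5/9

Pre-subsidy: 229.6 - 0.2q = 55 + 0.25q gives q* = 388 and p* = 152.
With the rebate, buyers effectively pay pb = ps − 90, where ps is the price sellers receive.
On the curves, pb = 229.6 - 0.2q and ps = 55 + 0.25q; the wedge ps − pb = 90 gives 55 + 0.25q − (229.6 - 0.2q) = 90, so q' = 588.
Then pb = 229.6 − 0.2·588 = 112 and ps = 55 + 0.25·588 = 202.
Buyers' price falls by p* − pb = 152 − 112 = 40; sellers' price rises by ps − p* = 202 − 152 = 50.
So producers capture 50/90 = 5/9 of each unit of subsidy.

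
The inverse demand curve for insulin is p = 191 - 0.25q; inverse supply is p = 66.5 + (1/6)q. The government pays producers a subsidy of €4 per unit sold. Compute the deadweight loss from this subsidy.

Deadweight loss = €19.2

Pre-subsidy: 191 - 0.25q = 66.5 + (1/6)q gives q* = 298.8 and p* = 116.3.
With the subsidy, sellers receive ps = pb + 4 for each unit, where pb is the price buyers pay.
On the curves, pb = 191 - 0.25q and ps = 66.5 + (1/6)q; the wedge ps − pb = 4 gives 66.5 + (1/6)q − (191 - 0.25q) = 4, so q' = 308.4.
Then pb = 191 − 0.25·308.4 = 113.9 and ps = 66.5 + (1/6)·308.4 = 117.9.
The subsidy expands output by 308.4 − 298.8 = 9.6 past the efficient level; on those units the gap between marginal cost and willingness to pay runs from 0 up to 4.
DWL = ½ × 4 × 9.6 = 19.2.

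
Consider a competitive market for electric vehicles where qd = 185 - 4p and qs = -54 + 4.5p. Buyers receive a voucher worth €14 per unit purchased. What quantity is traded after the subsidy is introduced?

q' = 1737/17

Pre-subsidy: 185 - 4p = -54 + 4.5p gives p* = 478/17, q* = 1233/17.
With the rebate, buyers effectively pay pb = ps − 14, where ps is the price sellers receive.
Demand in terms of ps becomes qd = 185 − 4(ps − 14) = 241 - 4ps. Setting this equal to supply: 241 - 4ps = -54 + 4.5ps, so ps = 590/17.
Buyers pay pb = 590/17 − 14 = 352/17; q' = -54 + 4.5·(590/17) = 1737/17.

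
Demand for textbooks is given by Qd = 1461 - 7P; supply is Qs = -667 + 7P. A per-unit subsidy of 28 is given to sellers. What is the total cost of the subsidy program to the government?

Pre-subsidy: 1461 - 7P = -667 + 7P gives P* = 152, Q* = 397.
With the subsidy, sellers receive Ps = Pb + 28 for each unit, where Pb is the price buyers pay.
Supply in terms of Pb becomes Qs = -667 + 7(Pb + 28) = -471 + 7Pb. Setting this equal to demand: 1461 - 7Pb = -471 + 7Pb, so Pb = 138.
Sellers receive Ps = 138 + 28 = 166; Q' = 1461 − 7·138 = 495.
Government outlay = subsidy × quantity = 28 × 495 = 13860.

Government cost = 13860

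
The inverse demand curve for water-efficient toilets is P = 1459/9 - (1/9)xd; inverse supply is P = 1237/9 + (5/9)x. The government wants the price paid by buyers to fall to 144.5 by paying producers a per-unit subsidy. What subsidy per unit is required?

Required subsidy s = 81 per unit

At a buyer price of 144.5, quantity demanded is 1459 − 9·144.5 = 158.5.
Sellers supply 158.5 only when they receive Ps = 1237/9 + (5/9)·158.5 = 225.5.
s = Ps − Pb = 225.5 − 144.5 = 81.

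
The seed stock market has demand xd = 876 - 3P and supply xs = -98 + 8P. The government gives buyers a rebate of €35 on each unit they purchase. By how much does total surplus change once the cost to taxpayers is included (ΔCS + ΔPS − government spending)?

Net change in total surplus = -14700/11

Pre-subsidy: 876 - 3P = -98 + 8P gives P* = 974/11, x* = 6714/11.
With the rebate, buyers effectively pay Pb = Ps − 35, where Ps is the price sellers receive.
Demand in terms of Ps becomes xd = 876 − 3(Ps − 35) = 981 - 3Ps. Setting this equal to supply: 981 - 3Ps = -98 + 8Ps, so Ps = 1079/11.
Buyers pay Pb = 1079/11 − 35 = 694/11; x' = -98 + 8·(1079/11) = 7554/11.
ΔCS = ½(6714/11 + 7554/11)(974/11 − 694/11) = 1997520/121; ΔPS = ½(6714/11 + 7554/11)(1079/11 − 974/11) = 749070/121.
Government spending = 35 × 7554/11 = 264390/11.
Net change = 1997520/121 + 749070/121 − 264390/11 = -14700/11. The loss equals the DWL triangle ½·35·840/11.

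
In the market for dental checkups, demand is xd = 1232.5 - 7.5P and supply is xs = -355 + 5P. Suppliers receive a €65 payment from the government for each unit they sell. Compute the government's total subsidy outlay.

Pre-subsidy: 1232.5 - 7.5P = -355 + 5P gives P* = 127, x* = 280.
With the subsidy, sellers receive Ps = Pb + 65 for each unit, where Pb is the price buyers pay.
Supply in terms of Pb becomes xs = -355 + 5(Pb + 65) = -30 + 5Pb. Setting this equal to demand: 1232.5 - 7.5Pb = -30 + 5Pb, so Pb = 101.
Sellers receive Ps = 101 + 65 = 166; x' = 1232.5 − 7.5·101 = 475.
Government outlay = subsidy × quantity = 65 × 475 = 30875.

Government cost = €30875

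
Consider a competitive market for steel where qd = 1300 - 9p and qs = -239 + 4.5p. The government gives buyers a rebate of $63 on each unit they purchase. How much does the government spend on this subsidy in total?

Pre-subsidy: 1300 - 9p = -239 + 4.5p gives p* = 114, q* = 274.
With the rebate, buyers effectively pay pb = ps − 63, where ps is the price sellers receive.
Demand in terms of ps becomes qd = 1300 − 9(ps − 63) = 1867 - 9ps. Setting this equal to supply: 1867 - 9ps = -239 + 4.5ps, so ps = 156.
Buyers pay pb = 156 − 63 = 93; q' = -239 + 4.5·156 = 463.
Government outlay = subsidy × quantity = 63 × 463 = 29169.

Government cost = $29169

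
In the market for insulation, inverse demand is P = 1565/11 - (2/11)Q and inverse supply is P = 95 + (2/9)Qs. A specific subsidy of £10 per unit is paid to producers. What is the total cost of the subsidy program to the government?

Pre-subsidy: 1565/11 - (2/11)Q = 95 + (2/9)Q gives Q* = 117 and P* = 121.
With the subsidy, sellers receive Ps = Pb + 10 for each unit, where Pb is the price buyers pay.
On the curves, Pb = 1565/11 - (2/11)Q and Ps = 95 + (2/9)Q; the wedge Ps − Pb = 10 gives 95 + (2/9)Q − (1565/11 - (2/11)Q) = 10, so Q' = 141.75.
Then Pb = 1565/11 − (2/11)·141.75 = 116.5 and Ps = 95 + (2/9)·141.75 = 126.5.
Government outlay = subsidy × quantity = 10 × 141.75 = 1417.5.

Government cost = £1417.5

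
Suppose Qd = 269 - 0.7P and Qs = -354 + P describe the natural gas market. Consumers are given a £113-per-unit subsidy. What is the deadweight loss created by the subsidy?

Deadweight loss = 89383/34

Pre-subsidy: 269 - 0.7P = -354 + P gives P* = 6230/17, Q* = 212/17.
With the rebate, buyers effectively pay Pb = Ps − 113, where Ps is the price sellers receive.
Demand in terms of Ps becomes Qd = 269 − 0.7(Ps − 113) = 348.1 - 0.7Ps. Setting this equal to supply: 348.1 - 0.7Ps = -354 + Ps, so Ps = 413.
Buyers pay Pb = 413 − 113 = 300; Q' = -354 + 1·413 = 59.
The subsidy expands output by 59 − 212/17 = 791/17 past the efficient level; on those units the gap between marginal cost and willingness to pay runs from 0 up to 113.
DWL = ½ × 113 × 791/17 = 89383/34.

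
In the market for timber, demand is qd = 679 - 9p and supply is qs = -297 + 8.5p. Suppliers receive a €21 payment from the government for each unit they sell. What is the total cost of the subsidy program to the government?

Pre-subsidy: 679 - 9p = -297 + 8.5p gives p* = 1952/35, q* = 6197/35.
With the subsidy, sellers receive ps = pb + 21 for each unit, where pb is the price buyers pay.
Supply in terms of pb becomes qs = -297 + 8.5(pb + 21) = -118.5 + 8.5pb. Setting this equal to demand: 679 - 9pb = -118.5 + 8.5pb, so pb = 319/7.
Sellers receive ps = 319/7 + 21 = 466/7; q' = 679 − 9·(319/7) = 1882/7.
Government outlay = subsidy × quantity = 21 × 1882/7 = 5646.

Government cost = €5646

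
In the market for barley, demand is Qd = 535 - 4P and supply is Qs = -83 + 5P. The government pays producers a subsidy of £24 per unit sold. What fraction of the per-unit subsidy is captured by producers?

Producer share = 4/9

Pre-subsidy: 535 - 4P = -83 + 5P gives P* = 206/3, Q* = 781/3.
With the subsidy, sellers receive Ps = Pb + 24 for each unit, where Pb is the price buyers pay.
Supply in terms of Pb becomes Qs = -83 + 5(Pb + 24) = 37 + 5Pb. Setting this equal to demand: 535 - 4Pb = 37 + 5Pb, so Pb = 166/3.
Sellers receive Ps = 166/3 + 24 = 238/3; Q' = 535 − 4·(166/3) = 941/3.
Buyers' price falls by P* − Pb = 206/3 − 166/3 = 40/3; sellers' price rises by Ps − P* = 238/3 − 206/3 = 32/3.
So producers capture (32/3)/24 = 4/9 of each unit of subsidy.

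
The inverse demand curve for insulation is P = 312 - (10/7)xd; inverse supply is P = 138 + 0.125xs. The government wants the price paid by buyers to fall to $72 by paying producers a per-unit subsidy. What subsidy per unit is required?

Required subsidy s = $87 per unit

At a buyer price of 72, quantity demanded is 218.4 − 0.7·72 = 168.
Sellers supply 168 only when they receive Ps = 138 + 0.125·168 = 159.
s = Ps − Pb = 159 − 72 = 87.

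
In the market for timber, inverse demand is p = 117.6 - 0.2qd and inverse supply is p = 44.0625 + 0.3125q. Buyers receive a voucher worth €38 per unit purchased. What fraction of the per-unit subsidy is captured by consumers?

Pre-subsidy: 117.6 - 0.2q = 44.0625 + 0.3125q gives q* = 5883/41 and p* = 3645/41.
With the rebate, buyers effectively pay pb = ps − 38, where ps is the price sellers receive.
On the curves, pb = 117.6 - 0.2q and ps = 44.0625 + 0.3125q; the wedge ps − pb = 38 gives 44.0625 + 0.3125q − (117.6 - 0.2q) = 38, so q' = 8923/41.
Then pb = 117.6 − 0.2·(8923/41) = 3037/41 and ps = 44.0625 + 0.3125·(8923/41) = 4595/41.
Buyers' price falls by p* − pb = 3645/41 − 3037/41 = 608/41; sellers' price rises by ps − p* = 4595/41 − 3645/41 = 950/41.
So consumers capture (608/41)/38 = 16/41 of each unit of subsidy.

Consumer share = 16/41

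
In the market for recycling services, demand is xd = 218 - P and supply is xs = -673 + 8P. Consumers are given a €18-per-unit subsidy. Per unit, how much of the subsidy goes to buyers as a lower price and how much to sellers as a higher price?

Buyers gain €16 per unit; sellers gain €2 per unit

Pre-subsidy: 218 - P = -673 + 8P gives P* = 99, x* = 119.
With the rebate, buyers effectively pay Pb = Ps − 18, where Ps is the price sellers receive.
Demand in terms of Ps becomes xd = 218 − 1(Ps − 18) = 236 - Ps. Setting this equal to supply: 236 - Ps = -673 + 8Ps, so Ps = 101.
Buyers pay Pb = 101 − 18 = 83; x' = -673 + 8·101 = 135.
Buyers' price falls by P* − Pb = 99 − 83 = 16; sellers' price rises by Ps − P* = 101 − 99 = 2.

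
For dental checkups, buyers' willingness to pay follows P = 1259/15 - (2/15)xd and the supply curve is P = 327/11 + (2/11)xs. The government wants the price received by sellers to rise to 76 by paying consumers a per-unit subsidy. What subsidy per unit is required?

Required subsidy s = 26 per unit

At a seller price of 76, quantity supplied is -163.5 + 5.5·76 = 254.5.
Buyers absorb 254.5 only when they pay Pb = 1259/15 − (2/15)·254.5 = 50.
s = Ps − Pb = 76 − 50 = 26.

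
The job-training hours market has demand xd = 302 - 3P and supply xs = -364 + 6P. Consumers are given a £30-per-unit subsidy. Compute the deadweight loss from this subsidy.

Pre-subsidy: 302 - 3P = -364 + 6P gives P* = 74, x* = 80.
With the rebate, buyers effectively pay Pb = Ps − 30, where Ps is the price sellers receive.
Demand in terms of Ps becomes xd = 302 − 3(Ps − 30) = 392 - 3Ps. Setting this equal to supply: 392 - 3Ps = -364 + 6Ps, so Ps = 84.
Buyers pay Pb = 84 − 30 = 54; x' = -364 + 6·84 = 140.
The subsidy expands output by 140 − 80 = 60 past the efficient level; on those units the gap between marginal cost and willingness to pay runs from 0 up to 30.
DWL = ½ × 30 × 60 = 900.

Deadweight loss = £900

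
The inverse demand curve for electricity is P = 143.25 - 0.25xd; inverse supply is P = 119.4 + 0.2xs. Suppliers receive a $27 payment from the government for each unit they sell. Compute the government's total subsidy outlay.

Government cost = $3051

Pre-subsidy: 143.25 - 0.25x = 119.4 + 0.2x gives x* = 53 and P* = 130.
With the subsidy, sellers receive Ps = Pb + 27 for each unit, where Pb is the price buyers pay.
On the curves, Pb = 143.25 - 0.25x and Ps = 119.4 + 0.2x; the wedge Ps − Pb = 27 gives 119.4 + 0.2x − (143.25 - 0.25x) = 27, so x' = 113.
Then Pb = 143.25 − 0.25·113 = 115 and Ps = 119.4 + 0.2·113 = 142.
Government outlay = subsidy × quantity = 27 × 113 = 3051.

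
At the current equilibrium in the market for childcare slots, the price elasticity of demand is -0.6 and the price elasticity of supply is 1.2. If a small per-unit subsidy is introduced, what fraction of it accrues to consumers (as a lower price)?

For a small subsidy around the equilibrium, the benefit split depends on the relative slopes, which at a point are proportional to the elasticities.
Buyer share = εs/(εs + |εd|) = 1.2/(1.2 + 0.6) = 2/3; seller share = |εd|/(εs + |εd|) = 1/3.

Consumer share = 2/3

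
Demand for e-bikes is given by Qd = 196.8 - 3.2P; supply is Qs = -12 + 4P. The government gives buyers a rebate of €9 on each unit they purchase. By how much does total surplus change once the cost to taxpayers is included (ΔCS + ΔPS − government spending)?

Pre-subsidy: 196.8 - 3.2P = -12 + 4P gives P* = 29, Q* = 104.
With the rebate, buyers effectively pay Pb = Ps − 9, where Ps is the price sellers receive.
Demand in terms of Ps becomes Qd = 196.8 − 3.2(Ps − 9) = 225.6 - 3.2Ps. Setting this equal to supply: 225.6 - 3.2Ps = -12 + 4Ps, so Ps = 33.
Buyers pay Pb = 33 − 9 = 24; Q' = -12 + 4·33 = 120.
ΔCS = ½(104 + 120)(29 − 24) = 560; ΔPS = ½(104 + 120)(33 − 29) = 448.
Government spending = 9 × 120 = 1080.
Net change = 560 + 448 − 1080 = -72. The loss equals the DWL triangle ½·9·16.

Net change in total surplus = -€72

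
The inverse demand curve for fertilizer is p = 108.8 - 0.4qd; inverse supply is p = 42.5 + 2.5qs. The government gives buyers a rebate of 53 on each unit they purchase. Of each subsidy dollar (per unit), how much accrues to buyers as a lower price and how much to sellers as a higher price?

Buyers gain 212/29 per unit; sellers gain 1325/29 per unit

Pre-subsidy: 108.8 - 0.4q = 42.5 + 2.5q gives q* = 663/29 and p* = 2890/29.
With the rebate, buyers effectively pay pb = ps − 53, where ps is the price sellers receive.
On the curves, pb = 108.8 - 0.4q and ps = 42.5 + 2.5q; the wedge ps − pb = 53 gives 42.5 + 2.5q − (108.8 - 0.4q) = 53, so q' = 1193/29.
Then pb = 108.8 − 0.4·(1193/29) = 2678/29 and ps = 42.5 + 2.5·(1193/29) = 4215/29.
Buyers' price falls by p* − pb = 2890/29 − 2678/29 = 212/29; sellers' price rises by ps − p* = 4215/29 − 2890/29 = 1325/29.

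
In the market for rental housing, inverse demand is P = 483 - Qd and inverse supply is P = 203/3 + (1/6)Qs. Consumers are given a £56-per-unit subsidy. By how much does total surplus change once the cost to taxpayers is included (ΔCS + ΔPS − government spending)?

Net change in total surplus = -£1344

Pre-subsidy: 483 - Q = 203/3 + (1/6)Q gives Q* = 356 and P* = 127.
With the rebate, buyers effectively pay Pb = Ps − 56, where Ps is the price sellers receive.
On the curves, Pb = 483 - Q and Ps = 203/3 + (1/6)Q; the wedge Ps − Pb = 56 gives 203/3 + (1/6)Q − (483 - Q) = 56, so Q' = 404.
Then Pb = 483 − 1·404 = 79 and Ps = 203/3 + (1/6)·404 = 135.
ΔCS = ½(356 + 404)(127 − 79) = 18240; ΔPS = ½(356 + 404)(135 − 127) = 3040.
Government spending = 56 × 404 = 22624.
Net change = 18240 + 3040 − 22624 = -1344. The loss equals the DWL triangle ½·56·48.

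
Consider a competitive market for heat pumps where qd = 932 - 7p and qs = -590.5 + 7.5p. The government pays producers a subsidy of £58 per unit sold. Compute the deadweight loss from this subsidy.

Deadweight loss = £6090

Pre-subsidy: 932 - 7p = -590.5 + 7.5p gives p* = 105, q* = 197.
With the subsidy, sellers receive ps = pb + 58 for each unit, where pb is the price buyers pay.
Supply in terms of pb becomes qs = -590.5 + 7.5(pb + 58) = -155.5 + 7.5pb. Setting this equal to demand: 932 - 7pb = -155.5 + 7.5pb, so pb = 75.
Sellers receive ps = 75 + 58 = 133; q' = 932 − 7·75 = 407.
The subsidy expands output by 407 − 197 = 210 past the efficient level; on those units the gap between marginal cost and willingness to pay runs from 0 up to 58.
DWL = ½ × 58 × 210 = 6090.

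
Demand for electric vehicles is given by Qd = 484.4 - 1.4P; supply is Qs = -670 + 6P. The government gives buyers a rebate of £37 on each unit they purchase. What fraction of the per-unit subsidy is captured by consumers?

Pre-subsidy: 484.4 - 1.4P = -670 + 6P gives P* = 156, Q* = 266.
With the rebate, buyers effectively pay Pb = Ps − 37, where Ps is the price sellers receive.
Demand in terms of Ps becomes Qd = 484.4 − 1.4(Ps − 37) = 536.2 - 1.4Ps. Setting this equal to supply: 536.2 - 1.4Ps = -670 + 6Ps, so Ps = 163.
Buyers pay Pb = 163 − 37 = 126; Q' = -670 + 6·163 = 308.
Buyers' price falls by P* − Pb = 156 − 126 = 30; sellers' price rises by Ps − P* = 163 − 156 = 7.
So consumers capture 30/37 = 30/37 of each unit of subsidy.

Consumer share = 30/37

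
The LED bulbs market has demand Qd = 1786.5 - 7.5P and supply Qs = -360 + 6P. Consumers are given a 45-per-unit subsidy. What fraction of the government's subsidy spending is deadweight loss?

Pre-subsidy: 1786.5 - 7.5P = -360 + 6P gives P* = 159, Q* = 594.
With the rebate, buyers effectively pay Pb = Ps − 45, where Ps is the price sellers receive.
Demand in terms of Ps becomes Qd = 1786.5 − 7.5(Ps − 45) = 2124 - 7.5Ps. Setting this equal to supply: 2124 - 7.5Ps = -360 + 6Ps, so Ps = 184.
Buyers pay Pb = 184 − 45 = 139; Q' = -360 + 6·184 = 744.
ΔCS = ½(594 + 744)(159 − 139) = 13380; ΔPS = ½(594 + 744)(184 − 159) = 16725.
Government spending = 45 × 744 = 33480.
DWL = ½ × 45 × (744 − 594) = 3375; fraction = 3375 / 33480 = 25/248.

DWL / government spending = 25/248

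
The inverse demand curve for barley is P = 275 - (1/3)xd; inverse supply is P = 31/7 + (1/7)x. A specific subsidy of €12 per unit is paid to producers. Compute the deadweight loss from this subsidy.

Deadweight loss = €151.2

Pre-subsidy: 275 - (1/3)x = 31/7 + (1/7)x gives x* = 568.2 and P* = 85.6.
With the subsidy, sellers receive Ps = Pb + 12 for each unit, where Pb is the price buyers pay.
On the curves, Pb = 275 - (1/3)x and Ps = 31/7 + (1/7)x; the wedge Ps − Pb = 12 gives 31/7 + (1/7)x − (275 - (1/3)x) = 12, so x' = 593.4.
Then Pb = 275 − (1/3)·593.4 = 77.2 and Ps = 31/7 + (1/7)·593.4 = 89.2.
The subsidy expands output by 593.4 − 568.2 = 25.2 past the efficient level; on those units the gap between marginal cost and willingness to pay runs from 0 up to 12.
DWL = ½ × 12 × 25.2 = 151.2.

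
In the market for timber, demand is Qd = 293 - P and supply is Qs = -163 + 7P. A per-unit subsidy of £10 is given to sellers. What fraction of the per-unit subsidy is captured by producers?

Producer share = 0.125

Pre-subsidy: 293 - P = -163 + 7P gives P* = 57, Q* = 236.
With the subsidy, sellers receive Ps = Pb + 10 for each unit, where Pb is the price buyers pay.
Supply in terms of Pb becomes Qs = -163 + 7(Pb + 10) = -93 + 7Pb. Setting this equal to demand: 293 - Pb = -93 + 7Pb, so Pb = 48.25.
Sellers receive Ps = 48.25 + 10 = 58.25; Q' = 293 − 1·48.25 = 244.75.
Buyers' price falls by P* − Pb = 57 − 48.25 = 8.75; sellers' price rises by Ps − P* = 58.25 − 57 = 1.25.
So producers capture 1.25/10 = 0.125 of each unit of subsidy.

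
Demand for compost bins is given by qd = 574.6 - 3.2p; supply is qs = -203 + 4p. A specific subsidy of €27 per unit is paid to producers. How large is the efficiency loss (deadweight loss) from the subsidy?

Deadweight loss = €648

Pre-subsidy: 574.6 - 3.2p = -203 + 4p gives p* = 108, q* = 229.
With the subsidy, sellers receive ps = pb + 27 for each unit, where pb is the price buyers pay.
Supply in terms of pb becomes qs = -203 + 4(pb + 27) = -95 + 4pb. Setting this equal to demand: 574.6 - 3.2pb = -95 + 4pb, so pb = 93.
Sellers receive ps = 93 + 27 = 120; q' = 574.6 − 3.2·93 = 277.
The subsidy expands output by 277 − 229 = 48 past the efficient level; on those units the gap between marginal cost and willingness to pay runs from 0 up to 27.
DWL = ½ × 27 × 48 = 648.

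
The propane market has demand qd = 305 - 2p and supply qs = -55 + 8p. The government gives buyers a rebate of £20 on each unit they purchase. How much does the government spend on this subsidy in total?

Government cost = £5300

Pre-subsidy: 305 - 2p = -55 + 8p gives p* = 36, q* = 233.
With the rebate, buyers effectively pay pb = ps − 20, where ps is the price sellers receive.
Demand in terms of ps becomes qd = 305 − 2(ps − 20) = 345 - 2ps. Setting this equal to supply: 345 - 2ps = -55 + 8ps, so ps = 40.
Buyers pay pb = 40 − 20 = 20; q' = -55 + 8·40 = 265.
Government outlay = subsidy × quantity = 20 × 265 = 5300.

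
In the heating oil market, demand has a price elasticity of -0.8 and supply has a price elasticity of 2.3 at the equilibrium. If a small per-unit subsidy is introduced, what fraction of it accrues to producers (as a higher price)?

Producer share = 8/31

For a small subsidy around the equilibrium, the benefit split depends on the relative slopes, which at a point are proportional to the elasticities.
Buyer share = εs/(εs + |εd|) = 2.3/(2.3 + 0.8) = 23/31; seller share = |εd|/(εs + |εd|) = 8/31.
So producers capture 8/31 of the subsidy.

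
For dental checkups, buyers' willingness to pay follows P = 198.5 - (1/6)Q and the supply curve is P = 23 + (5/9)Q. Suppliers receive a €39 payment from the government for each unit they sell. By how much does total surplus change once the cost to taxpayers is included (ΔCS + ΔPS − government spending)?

Net change in total surplus = -€1053

Pre-subsidy: 198.5 - (1/6)Q = 23 + (5/9)Q gives Q* = 243 and P* = 158.
With the subsidy, sellers receive Ps = Pb + 39 for each unit, where Pb is the price buyers pay.
On the curves, Pb = 198.5 - (1/6)Q and Ps = 23 + (5/9)Q; the wedge Ps − Pb = 39 gives 23 + (5/9)Q − (198.5 - (1/6)Q) = 39, so Q' = 297.
Then Pb = 198.5 − (1/6)·297 = 149 and Ps = 23 + (5/9)·297 = 188.
ΔCS = ½(243 + 297)(158 − 149) = 2430; ΔPS = ½(243 + 297)(188 − 158) = 8100.
Government spending = 39 × 297 = 11583.
Net change = 2430 + 8100 − 11583 = -1053. The loss equals the DWL triangle ½·39·54.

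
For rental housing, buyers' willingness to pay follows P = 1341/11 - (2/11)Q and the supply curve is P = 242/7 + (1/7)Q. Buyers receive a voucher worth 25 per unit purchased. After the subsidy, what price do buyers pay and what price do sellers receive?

Buyers pay 59; sellers receive 84

Pre-subsidy: 1341/11 - (2/11)Q = 242/7 + (1/7)Q gives Q* = 269 and P* = 73.
With the rebate, buyers effectively pay Pb = Ps − 25, where Ps is the price sellers receive.
On the curves, Pb = 1341/11 - (2/11)Q and Ps = 242/7 + (1/7)Q; the wedge Ps − Pb = 25 gives 242/7 + (1/7)Q − (1341/11 - (2/11)Q) = 25, so Q' = 346.
Then Pb = 1341/11 − (2/11)·346 = 59 and Ps = 242/7 + (1/7)·346 = 84.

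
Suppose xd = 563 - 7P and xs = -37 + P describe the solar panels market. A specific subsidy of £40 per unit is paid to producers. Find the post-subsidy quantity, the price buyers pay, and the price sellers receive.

x' = 73; buyers pay £70; sellers receive £110

Pre-subsidy: 563 - 7P = -37 + P gives P* = 75, x* = 38.
With the subsidy, sellers receive Ps = Pb + 40 for each unit, where Pb is the price buyers pay.
Supply in terms of Pb becomes xs = -37 + 1(Pb + 40) = 3 + Pb. Setting this equal to demand: 563 - 7Pb = 3 + Pb, so Pb = 70.
Sellers receive Ps = 70 + 40 = 110; x' = 563 − 7·70 = 73.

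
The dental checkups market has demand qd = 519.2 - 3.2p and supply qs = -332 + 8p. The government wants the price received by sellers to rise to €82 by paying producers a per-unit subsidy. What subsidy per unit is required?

Required subsidy s = €21 per unit

At a seller price of 82, quantity supplied is -332 + 8·82 = 324.
Buyers absorb 324 only when they pay pb with 519.2 − 3.2·pb = 324, i.e. pb = 61.
s = ps − pb = 82 − 61 = 21.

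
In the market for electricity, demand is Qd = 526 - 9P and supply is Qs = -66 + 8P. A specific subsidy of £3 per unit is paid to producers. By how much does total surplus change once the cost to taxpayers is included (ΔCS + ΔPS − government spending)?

Net change in total surplus = -324/17

Pre-subsidy: 526 - 9P = -66 + 8P gives P* = 592/17, Q* = 3614/17.
With the subsidy, sellers receive Ps = Pb + 3 for each unit, where Pb is the price buyers pay.
Supply in terms of Pb becomes Qs = -66 + 8(Pb + 3) = -42 + 8Pb. Setting this equal to demand: 526 - 9Pb = -42 + 8Pb, so Pb = 568/17.
Sellers receive Ps = 568/17 + 3 = 619/17; Q' = 526 − 9·(568/17) = 3830/17.
ΔCS = ½(3614/17 + 3830/17)(592/17 − 568/17) = 89328/289; ΔPS = ½(3614/17 + 3830/17)(619/17 − 592/17) = 100494/289.
Government spending = 3 × 3830/17 = 11490/17.
Net change = 89328/289 + 100494/289 − 11490/17 = -324/17. The loss equals the DWL triangle ½·3·216/17.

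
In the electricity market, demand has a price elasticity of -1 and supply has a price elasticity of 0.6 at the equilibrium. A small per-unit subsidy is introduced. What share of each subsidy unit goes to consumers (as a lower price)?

For a small subsidy around the equilibrium, the benefit split depends on the relative slopes, which at a point are proportional to the elasticities.
Buyer share = εs/(εs + |εd|) = 0.6/(0.6 + 1) = 0.375; seller share = |εd|/(εs + |εd|) = 0.625.

Consumer share = 0.375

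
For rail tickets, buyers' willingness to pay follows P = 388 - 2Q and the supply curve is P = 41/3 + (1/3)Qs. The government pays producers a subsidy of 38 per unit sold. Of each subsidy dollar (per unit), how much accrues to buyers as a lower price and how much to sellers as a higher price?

Pre-subsidy: 388 - 2Q = 41/3 + (1/3)Q gives Q* = 1123/7 and P* = 470/7.
With the subsidy, sellers receive Ps = Pb + 38 for each unit, where Pb is the price buyers pay.
On the curves, Pb = 388 - 2Q and Ps = 41/3 + (1/3)Q; the wedge Ps − Pb = 38 gives 41/3 + (1/3)Q − (388 - 2Q) = 38, so Q' = 1237/7.
Then Pb = 388 − 2·(1237/7) = 242/7 and Ps = 41/3 + (1/3)·(1237/7) = 508/7.
Buyers' price falls by P* − Pb = 470/7 − 242/7 = 228/7; sellers' price rises by Ps − P* = 508/7 − 470/7 = 38/7.

Buyers gain 228/7 per unit; sellers gain 38/7 per unit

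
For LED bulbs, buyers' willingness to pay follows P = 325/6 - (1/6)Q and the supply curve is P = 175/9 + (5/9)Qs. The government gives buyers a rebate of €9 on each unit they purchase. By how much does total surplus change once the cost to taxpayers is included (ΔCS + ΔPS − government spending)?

Pre-subsidy: 325/6 - (1/6)Q = 175/9 + (5/9)Q gives Q* = 625/13 and P* = 600/13.
With the rebate, buyers effectively pay Pb = Ps − 9, where Ps is the price sellers receive.
On the curves, Pb = 325/6 - (1/6)Q and Ps = 175/9 + (5/9)Q; the wedge Ps − Pb = 9 gives 175/9 + (5/9)Q − (325/6 - (1/6)Q) = 9, so Q' = 787/13.
Then Pb = 325/6 − (1/6)·(787/13) = 573/13 and Ps = 175/9 + (5/9)·(787/13) = 690/13.
ΔCS = ½(625/13 + 787/13)(600/13 − 573/13) = 19062/169; ΔPS = ½(625/13 + 787/13)(690/13 − 600/13) = 63540/169.
Government spending = 9 × 787/13 = 7083/13.
Net change = 19062/169 + 63540/169 − 7083/13 = -729/13. The loss equals the DWL triangle ½·9·162/13.

Net change in total surplus = -729/13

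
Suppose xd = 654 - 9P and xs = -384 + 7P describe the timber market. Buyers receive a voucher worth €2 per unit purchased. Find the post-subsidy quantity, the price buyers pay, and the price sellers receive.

Pre-subsidy: 654 - 9P = -384 + 7P gives P* = 64.875, x* = 70.125.
With the rebate, buyers effectively pay Pb = Ps − 2, where Ps is the price sellers receive.
Demand in terms of Ps becomes xd = 654 − 9(Ps − 2) = 672 - 9Ps. Setting this equal to supply: 672 - 9Ps = -384 + 7Ps, so Ps = 66.
Buyers pay Pb = 66 − 2 = 64; x' = -384 + 7·66 = 78.

x' = 78; buyers pay €64; sellers receive €66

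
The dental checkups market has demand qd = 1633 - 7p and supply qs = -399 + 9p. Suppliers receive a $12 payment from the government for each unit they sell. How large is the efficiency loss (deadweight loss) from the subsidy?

Deadweight loss = $283.5

Pre-subsidy: 1633 - 7p = -399 + 9p gives p* = 127, q* = 744.
With the subsidy, sellers receive ps = pb + 12 for each unit, where pb is the price buyers pay.
Supply in terms of pb becomes qs = -399 + 9(pb + 12) = -291 + 9pb. Setting this equal to demand: 1633 - 7pb = -291 + 9pb, so pb = 120.25.
Sellers receive ps = 120.25 + 12 = 132.25; q' = 1633 − 7·120.25 = 791.25.
The subsidy expands output by 791.25 − 744 = 47.25 past the efficient level; on those units the gap between marginal cost and willingness to pay runs from 0 up to 12.
DWL = ½ × 12 × 47.25 = 283.5.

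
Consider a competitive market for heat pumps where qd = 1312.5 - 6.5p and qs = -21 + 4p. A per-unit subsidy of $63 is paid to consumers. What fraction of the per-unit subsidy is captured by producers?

Producer share = 13/21

Pre-subsidy: 1312.5 - 6.5p = -21 + 4p gives p* = 127, q* = 487.
With the rebate, buyers effectively pay pb = ps − 63, where ps is the price sellers receive.
Demand in terms of ps becomes qd = 1312.5 − 6.5(ps − 63) = 1722 - 6.5ps. Setting this equal to supply: 1722 - 6.5ps = -21 + 4ps, so ps = 166.
Buyers pay pb = 166 − 63 = 103; q' = -21 + 4·166 = 643.
Buyers' price falls by p* − pb = 127 − 103 = 24; sellers' price rises by ps − p* = 166 − 127 = 39.
So producers capture 39/63 = 13/21 of each unit of subsidy.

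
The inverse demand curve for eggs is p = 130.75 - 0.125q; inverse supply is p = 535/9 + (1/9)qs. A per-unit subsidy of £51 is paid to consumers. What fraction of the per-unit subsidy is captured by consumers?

Pre-subsidy: 130.75 - 0.125q = 535/9 + (1/9)q gives q* = 302 and p* = 93.
With the rebate, buyers effectively pay pb = ps − 51, where ps is the price sellers receive.
On the curves, pb = 130.75 - 0.125q and ps = 535/9 + (1/9)q; the wedge ps − pb = 51 gives 535/9 + (1/9)q − (130.75 - 0.125q) = 51, so q' = 518.
Then pb = 130.75 − 0.125·518 = 66 and ps = 535/9 + (1/9)·518 = 117.
Buyers' price falls by p* − pb = 93 − 66 = 27; sellers' price rises by ps − p* = 117 − 93 = 24.
So consumers capture 27/51 = 9/17 of each unit of subsidy.

Consumer share = 9/17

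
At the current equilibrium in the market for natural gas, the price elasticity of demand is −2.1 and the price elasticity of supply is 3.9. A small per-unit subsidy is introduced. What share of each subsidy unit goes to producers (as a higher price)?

Producer share = 0.35

For a small subsidy around the equilibrium, the benefit split depends on the relative slopes, which at a point are proportional to the elasticities.
Buyer share = εs/(εs + |εd|) = 3.9/(3.9 + 2.1) = 0.65; seller share = |εd|/(εs + |εd|) = 0.35.
So producers capture 0.35 of the subsidy.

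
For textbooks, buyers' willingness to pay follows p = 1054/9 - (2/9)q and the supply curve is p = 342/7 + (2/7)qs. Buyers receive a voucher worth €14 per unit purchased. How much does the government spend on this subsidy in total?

Pre-subsidy: 1054/9 - (2/9)q = 342/7 + (2/7)q gives q* = 134.375 and p* = 87.25.
With the rebate, buyers effectively pay pb = ps − 14, where ps is the price sellers receive.
On the curves, pb = 1054/9 - (2/9)q and ps = 342/7 + (2/7)q; the wedge ps − pb = 14 gives 342/7 + (2/7)q − (1054/9 - (2/9)q) = 14, so q' = 161.9375.
Then pb = 1054/9 − (2/9)·161.9375 = 81.125 and ps = 342/7 + (2/7)·161.9375 = 95.125.
Government outlay = subsidy × quantity = 14 × 161.9375 = 2267.125.

Government cost = €2267.125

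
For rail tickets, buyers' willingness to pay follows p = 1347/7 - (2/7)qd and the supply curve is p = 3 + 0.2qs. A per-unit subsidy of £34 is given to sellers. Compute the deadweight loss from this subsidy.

Deadweight loss = £1190

Pre-subsidy: 1347/7 - (2/7)q = 3 + 0.2q gives q* = 390 and p* = 81.
With the subsidy, sellers receive ps = pb + 34 for each unit, where pb is the price buyers pay.
On the curves, pb = 1347/7 - (2/7)q and ps = 3 + 0.2q; the wedge ps − pb = 34 gives 3 + 0.2q − (1347/7 - (2/7)q) = 34, so q' = 460.
Then pb = 1347/7 − (2/7)·460 = 61 and ps = 3 + 0.2·460 = 95.
The subsidy expands output by 460 − 390 = 70 past the efficient level; on those units the gap between marginal cost and willingness to pay runs from 0 up to 34.
DWL = ½ × 34 × 70 = 1190.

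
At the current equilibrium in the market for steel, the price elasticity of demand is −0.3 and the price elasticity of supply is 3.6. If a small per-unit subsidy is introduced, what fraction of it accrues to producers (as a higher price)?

Producer share = 1/13

For a small subsidy around the equilibrium, the benefit split depends on the relative slopes, which at a point are proportional to the elasticities.
Buyer share = εs/(εs + |εd|) = 3.6/(3.6 + 0.3) = 12/13; seller share = |εd|/(εs + |εd|) = 1/13.
So producers capture 1/13 of the subsidy.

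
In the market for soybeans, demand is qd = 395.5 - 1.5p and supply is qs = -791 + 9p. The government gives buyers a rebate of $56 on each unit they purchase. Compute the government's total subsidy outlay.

Pre-subsidy: 395.5 - 1.5p = -791 + 9p gives p* = 113, q* = 226.
With the rebate, buyers effectively pay pb = ps − 56, where ps is the price sellers receive.
Demand in terms of ps becomes qd = 395.5 − 1.5(ps − 56) = 479.5 - 1.5ps. Setting this equal to supply: 479.5 - 1.5ps = -791 + 9ps, so ps = 121.
Buyers pay pb = 121 − 56 = 65; q' = -791 + 9·121 = 298.
Government outlay = subsidy × quantity = 56 × 298 = 16688.

Government cost = $16688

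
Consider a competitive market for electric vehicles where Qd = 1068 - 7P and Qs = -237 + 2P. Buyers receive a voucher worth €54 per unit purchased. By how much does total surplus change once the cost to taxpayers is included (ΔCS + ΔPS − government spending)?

Net change in total surplus = -€2268

Pre-subsidy: 1068 - 7P = -237 + 2P gives P* = 145, Q* = 53.
With the rebate, buyers effectively pay Pb = Ps − 54, where Ps is the price sellers receive.
Demand in terms of Ps becomes Qd = 1068 − 7(Ps − 54) = 1446 - 7Ps. Setting this equal to supply: 1446 - 7Ps = -237 + 2Ps, so Ps = 187.
Buyers pay Pb = 187 − 54 = 133; Q' = -237 + 2·187 = 137.
ΔCS = ½(53 + 137)(145 − 133) = 1140; ΔPS = ½(53 + 137)(187 − 145) = 3990.
Government spending = 54 × 137 = 7398.
Net change = 1140 + 3990 − 7398 = -2268. The loss equals the DWL triangle ½·54·84.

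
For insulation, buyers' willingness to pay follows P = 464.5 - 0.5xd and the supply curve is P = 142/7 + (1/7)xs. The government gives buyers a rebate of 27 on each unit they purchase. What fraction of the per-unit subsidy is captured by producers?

Pre-subsidy: 464.5 - 0.5x = 142/7 + (1/7)x gives x* = 691 and P* = 119.
With the rebate, buyers effectively pay Pb = Ps − 27, where Ps is the price sellers receive.
On the curves, Pb = 464.5 - 0.5x and Ps = 142/7 + (1/7)x; the wedge Ps − Pb = 27 gives 142/7 + (1/7)x − (464.5 - 0.5x) = 27, so x' = 733.
Then Pb = 464.5 − 0.5·733 = 98 and Ps = 142/7 + (1/7)·733 = 125.
Buyers' price falls by P* − Pb = 119 − 98 = 21; sellers' price rises by Ps − P* = 125 − 119 = 6.
So producers capture 6/27 = 2/9 of each unit of subsidy.

Producer share = 2/9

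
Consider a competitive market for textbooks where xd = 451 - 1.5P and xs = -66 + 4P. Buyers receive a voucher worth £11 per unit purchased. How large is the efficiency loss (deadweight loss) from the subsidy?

Deadweight loss = £66

Pre-subsidy: 451 - 1.5P = -66 + 4P gives P* = 94, x* = 310.
With the rebate, buyers effectively pay Pb = Ps − 11, where Ps is the price sellers receive.
Demand in terms of Ps becomes xd = 451 − 1.5(Ps − 11) = 467.5 - 1.5Ps. Setting this equal to supply: 467.5 - 1.5Ps = -66 + 4Ps, so Ps = 97.
Buyers pay Pb = 97 − 11 = 86; x' = -66 + 4·97 = 322.
The subsidy expands output by 322 − 310 = 12 past the efficient level; on those units the gap between marginal cost and willingness to pay runs from 0 up to 11.
DWL = ½ × 11 × 12 = 66.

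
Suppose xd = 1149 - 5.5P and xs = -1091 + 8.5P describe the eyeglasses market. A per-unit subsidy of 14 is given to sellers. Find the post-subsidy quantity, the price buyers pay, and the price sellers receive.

x' = 315.75; buyers pay 151.5; sellers receive 165.5

Pre-subsidy: 1149 - 5.5P = -1091 + 8.5P gives P* = 160, x* = 269.
With the subsidy, sellers receive Ps = Pb + 14 for each unit, where Pb is the price buyers pay.
Supply in terms of Pb becomes xs = -1091 + 8.5(Pb + 14) = -972 + 8.5Pb. Setting this equal to demand: 1149 - 5.5Pb = -972 + 8.5Pb, so Pb = 151.5.
Sellers receive Ps = 151.5 + 14 = 165.5; x' = 1149 − 5.5·151.5 = 315.75.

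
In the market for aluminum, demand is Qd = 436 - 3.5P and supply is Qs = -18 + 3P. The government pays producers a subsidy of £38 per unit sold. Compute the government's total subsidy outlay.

Pre-subsidy: 436 - 3.5P = -18 + 3P gives P* = 908/13, Q* = 2490/13.
With the subsidy, sellers receive Ps = Pb + 38 for each unit, where Pb is the price buyers pay.
Supply in terms of Pb becomes Qs = -18 + 3(Pb + 38) = 96 + 3Pb. Setting this equal to demand: 436 - 3.5Pb = 96 + 3Pb, so Pb = 680/13.
Sellers receive Ps = 680/13 + 38 = 1174/13; Q' = 436 − 3.5·(680/13) = 3288/13.
Government outlay = subsidy × quantity = 38 × 3288/13 = 124944/13.

Government cost = 124944/13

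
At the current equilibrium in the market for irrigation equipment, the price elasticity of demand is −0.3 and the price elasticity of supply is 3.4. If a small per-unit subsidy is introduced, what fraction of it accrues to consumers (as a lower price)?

For a small subsidy around the equilibrium, the benefit split depends on the relative slopes, which at a point are proportional to the elasticities.
Buyer share = εs/(εs + |εd|) = 3.4/(3.4 + 0.3) = 34/37; seller share = |εd|/(εs + |εd|) = 3/37.

Consumer share = 34/37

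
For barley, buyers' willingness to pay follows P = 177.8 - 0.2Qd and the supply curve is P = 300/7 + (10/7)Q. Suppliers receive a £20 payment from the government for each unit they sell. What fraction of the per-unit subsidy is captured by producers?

Pre-subsidy: 177.8 - 0.2Q = 300/7 + (10/7)Q gives Q* = 4723/57 and P* = 9190/57.
With the subsidy, sellers receive Ps = Pb + 20 for each unit, where Pb is the price buyers pay.
On the curves, Pb = 177.8 - 0.2Q and Ps = 300/7 + (10/7)Q; the wedge Ps − Pb = 20 gives 300/7 + (10/7)Q − (177.8 - 0.2Q) = 20, so Q' = 5423/57.
Then Pb = 177.8 − 0.2·(5423/57) = 9050/57 and Ps = 300/7 + (10/7)·(5423/57) = 10190/57.
Buyers' price falls by P* − Pb = 9190/57 − 9050/57 = 140/57; sellers' price rises by Ps − P* = 10190/57 − 9190/57 = 1000/57.
So producers capture (1000/57)/20 = 50/57 of each unit of subsidy.

Producer share = 50/57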